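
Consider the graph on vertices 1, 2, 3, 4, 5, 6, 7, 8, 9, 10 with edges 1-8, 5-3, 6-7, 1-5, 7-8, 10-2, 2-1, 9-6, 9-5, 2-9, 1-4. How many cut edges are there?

The edges on the cycle 2-9-6-7-8-1-2 are not bridges since each lies on that cycle.
But removing 3-5 disconnects 3 from 5; removing 1-4 disconnects 1 from 4; removing 10-2 disconnects 10 from 2 — these are bridges.
That makes 3 bridges.

3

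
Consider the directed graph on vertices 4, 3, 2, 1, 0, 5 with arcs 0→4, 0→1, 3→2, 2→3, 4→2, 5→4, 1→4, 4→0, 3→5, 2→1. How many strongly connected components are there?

1

{0, 1, 2, 3, 4, 5} are all mutually reachable — one SCC of size 6.
That gives 1 strongly connected component.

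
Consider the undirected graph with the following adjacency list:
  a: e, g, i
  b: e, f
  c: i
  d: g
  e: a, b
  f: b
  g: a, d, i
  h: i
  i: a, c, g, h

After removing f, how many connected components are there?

1

With f gone, the remaining components are: {a, b, c, d, e, g, h, i}.
That is 1 component.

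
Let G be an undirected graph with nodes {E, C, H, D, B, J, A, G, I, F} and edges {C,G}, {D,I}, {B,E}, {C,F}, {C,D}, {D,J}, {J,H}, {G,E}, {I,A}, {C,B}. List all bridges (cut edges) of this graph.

A-I, C-D, C-F, D-I, D-J, H-J

The edges on the cycle C-G-E-B-C are not bridges since each lies on that cycle.
But removing D–C disconnects D from C; removing C–F disconnects C from F; removing D–I disconnects D from I; removing D–J disconnects D from J — these are bridges.
In total 6 edges are bridges.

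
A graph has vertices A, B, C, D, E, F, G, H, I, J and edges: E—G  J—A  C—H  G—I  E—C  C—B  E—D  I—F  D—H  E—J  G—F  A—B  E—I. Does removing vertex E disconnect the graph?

Deleting E raises the number of components from 1 to 2, so E is a cut vertex.

Yes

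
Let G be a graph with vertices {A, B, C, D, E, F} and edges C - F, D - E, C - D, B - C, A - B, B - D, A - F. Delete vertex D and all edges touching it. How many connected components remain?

2

With D gone, the remaining components are: {E}; {A, B, C, F}.
That is 2 components.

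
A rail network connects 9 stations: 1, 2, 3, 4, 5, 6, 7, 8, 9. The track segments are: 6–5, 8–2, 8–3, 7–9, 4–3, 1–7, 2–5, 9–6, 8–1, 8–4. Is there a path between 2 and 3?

Yes

From 2 we can reach 1, 2, 3, 4, 5, 6, 7, 8, 9, which includes 3.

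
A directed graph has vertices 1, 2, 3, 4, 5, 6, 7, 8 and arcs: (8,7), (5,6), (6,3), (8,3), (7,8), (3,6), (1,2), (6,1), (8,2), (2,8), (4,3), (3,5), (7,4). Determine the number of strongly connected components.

1

{1, 2, 3, 4, 5, 6, 7, 8} are all mutually reachable — one SCC of size 8.
That gives 1 strongly connected component.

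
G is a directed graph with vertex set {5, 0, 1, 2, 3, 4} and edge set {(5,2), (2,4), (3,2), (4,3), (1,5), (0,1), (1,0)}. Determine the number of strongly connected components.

{2, 3, 4} are all mutually reachable — one SCC of size 3.
{0, 1} are all mutually reachable — one SCC of size 2.
{5} is an SCC by itself.
That gives 3 strongly connected components.

3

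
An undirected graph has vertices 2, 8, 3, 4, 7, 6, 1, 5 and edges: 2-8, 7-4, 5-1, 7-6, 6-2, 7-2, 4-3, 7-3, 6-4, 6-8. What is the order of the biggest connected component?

6

Starting from 1 we can reach 1, 5. That is one component of size 2.
Starting from 2 we can reach 2, 3, 4, 6, 7, 8. That is one component of size 6.
The largest has 6 vertices.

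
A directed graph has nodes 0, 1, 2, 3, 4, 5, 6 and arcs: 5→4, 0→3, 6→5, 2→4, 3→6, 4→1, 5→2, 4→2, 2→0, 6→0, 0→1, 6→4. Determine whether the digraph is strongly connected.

No

There is no directed path from 1 to 3, so the graph is not strongly connected.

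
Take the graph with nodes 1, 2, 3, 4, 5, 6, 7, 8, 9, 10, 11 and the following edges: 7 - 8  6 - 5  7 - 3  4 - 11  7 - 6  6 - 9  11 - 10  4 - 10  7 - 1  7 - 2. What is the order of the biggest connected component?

Starting from 4 we can reach 4, 10, 11. That is one component of size 3.
Starting from 1 we can reach 1, 2, 3, 5, 6, 7, 8, 9. That is one component of size 8.
The largest has 8 vertices.

8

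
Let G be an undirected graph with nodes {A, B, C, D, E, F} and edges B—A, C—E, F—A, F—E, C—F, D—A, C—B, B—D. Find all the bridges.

none

The edges on the cycle C-F-A-B-C are not bridges since each lies on that cycle.
Every edge lies on some cycle, so there are no bridges.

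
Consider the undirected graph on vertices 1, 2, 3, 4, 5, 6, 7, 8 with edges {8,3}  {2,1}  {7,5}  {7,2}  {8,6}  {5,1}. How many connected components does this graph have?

3

4 is isolated — a component by itself.
Starting from 3 we can reach 3, 6, 8. That is one component of size 3.
Starting from 1 we can reach 1, 2, 5, 7. That is one component of size 4.
Total: 3 components.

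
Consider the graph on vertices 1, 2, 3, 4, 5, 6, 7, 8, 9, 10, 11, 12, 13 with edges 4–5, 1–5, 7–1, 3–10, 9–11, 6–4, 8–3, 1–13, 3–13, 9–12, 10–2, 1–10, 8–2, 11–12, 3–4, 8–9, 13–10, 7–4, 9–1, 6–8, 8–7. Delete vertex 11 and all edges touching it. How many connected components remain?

With 11 gone, the remaining components are: {1, 2, 3, 4, 5, 6, 7, 8, 9, 10, 12, 13}.
That is 1 component.

1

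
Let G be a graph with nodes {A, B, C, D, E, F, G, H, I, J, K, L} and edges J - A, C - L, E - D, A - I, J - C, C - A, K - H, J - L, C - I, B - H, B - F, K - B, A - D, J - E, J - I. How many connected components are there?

G is isolated — a component by itself.
Starting from B we can reach B, F, H, K. That is one component of size 4.
Starting from A we can reach A, C, D, E, I, J, L. That is one component of size 7.
Total: 3 components.

3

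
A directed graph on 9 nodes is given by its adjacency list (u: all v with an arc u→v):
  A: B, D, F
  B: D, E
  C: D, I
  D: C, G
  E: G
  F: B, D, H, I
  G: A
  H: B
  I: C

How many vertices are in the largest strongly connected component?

9

{A, B, C, D, E, F, G, H, I} are all mutually reachable — one SCC of size 9.
The largest has 9 vertices.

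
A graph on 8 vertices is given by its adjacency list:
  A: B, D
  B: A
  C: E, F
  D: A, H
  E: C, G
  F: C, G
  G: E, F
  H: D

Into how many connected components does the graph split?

Starting from C we can reach C, E, F, G. That is one component of size 4.
Starting from A we can reach A, B, D, H. That is one component of size 4.
Total: 2 components.

2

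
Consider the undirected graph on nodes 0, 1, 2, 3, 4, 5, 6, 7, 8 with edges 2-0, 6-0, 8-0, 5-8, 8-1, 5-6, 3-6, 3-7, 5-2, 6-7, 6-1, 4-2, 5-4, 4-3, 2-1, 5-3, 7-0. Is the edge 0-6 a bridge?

After removing 0-6, the path 0-7-6 still connects them, so the edge is not a bridge.

No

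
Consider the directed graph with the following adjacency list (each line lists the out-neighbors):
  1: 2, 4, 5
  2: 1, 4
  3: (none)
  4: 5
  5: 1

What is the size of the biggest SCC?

{1, 2, 4, 5} are all mutually reachable — one SCC of size 4.
{3} is an SCC by itself.
The largest has 4 vertices.

4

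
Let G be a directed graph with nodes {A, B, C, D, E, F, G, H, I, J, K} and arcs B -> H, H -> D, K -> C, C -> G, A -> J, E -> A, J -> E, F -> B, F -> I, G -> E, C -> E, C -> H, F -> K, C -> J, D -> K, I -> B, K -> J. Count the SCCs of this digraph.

{C, D, H, K} are all mutually reachable — one SCC of size 4.
{A, E, J} are all mutually reachable — one SCC of size 3.
{I} is an SCC by itself.
{G} is an SCC by itself.
{F} is an SCC by itself.
(and 1 more singleton SCC)
That gives 6 strongly connected components.

6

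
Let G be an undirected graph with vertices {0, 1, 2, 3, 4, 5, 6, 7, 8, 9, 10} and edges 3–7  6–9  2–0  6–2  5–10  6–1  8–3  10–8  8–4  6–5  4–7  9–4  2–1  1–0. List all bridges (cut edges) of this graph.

none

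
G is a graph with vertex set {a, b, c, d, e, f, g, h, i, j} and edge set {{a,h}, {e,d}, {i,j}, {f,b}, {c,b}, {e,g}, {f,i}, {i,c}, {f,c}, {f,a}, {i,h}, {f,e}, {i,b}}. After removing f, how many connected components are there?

2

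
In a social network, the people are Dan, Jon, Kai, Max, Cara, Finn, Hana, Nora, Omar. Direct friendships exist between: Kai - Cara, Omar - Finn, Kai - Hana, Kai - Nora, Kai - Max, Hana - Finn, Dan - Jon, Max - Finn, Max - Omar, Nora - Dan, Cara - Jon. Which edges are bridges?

The edges on the cycle Max-Omar-Finn-Max are not bridges since each lies on that cycle.
Every edge lies on some cycle, so there are no bridges.

none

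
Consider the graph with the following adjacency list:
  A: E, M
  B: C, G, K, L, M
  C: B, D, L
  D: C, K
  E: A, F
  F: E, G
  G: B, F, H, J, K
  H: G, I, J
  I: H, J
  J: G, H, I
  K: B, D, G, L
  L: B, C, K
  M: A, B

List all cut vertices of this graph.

G

Removing G increases the component count from 1 to 2, so G is a cut vertex.
By contrast removing D leaves 1 component; it is not a cut vertex. No other vertex is a cut vertex either.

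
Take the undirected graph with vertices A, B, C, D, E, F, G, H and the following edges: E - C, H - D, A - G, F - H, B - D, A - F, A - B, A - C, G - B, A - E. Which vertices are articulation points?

Removing A increases the component count from 1 to 2, so A is a cut vertex.
By contrast removing H leaves 1 component; it is not a cut vertex. No other vertex is a cut vertex either.

A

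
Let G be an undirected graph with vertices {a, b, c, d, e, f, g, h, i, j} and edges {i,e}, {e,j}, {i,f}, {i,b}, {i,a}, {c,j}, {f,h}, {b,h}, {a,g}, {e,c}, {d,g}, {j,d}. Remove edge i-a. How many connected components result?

i and a are still connected via i-e-j-d-g-a, so the component count stays at 1.

1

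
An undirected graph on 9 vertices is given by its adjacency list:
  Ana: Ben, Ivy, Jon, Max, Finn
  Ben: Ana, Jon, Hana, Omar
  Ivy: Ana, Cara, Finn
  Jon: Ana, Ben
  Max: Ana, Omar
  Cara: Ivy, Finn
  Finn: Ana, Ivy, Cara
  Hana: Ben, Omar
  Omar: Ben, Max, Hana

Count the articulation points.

Removing Ana increases the component count from 1 to 2, so Ana is a cut vertex.
By contrast removing Jon leaves 1 component; it is not a cut vertex. No other vertex is a cut vertex either.

1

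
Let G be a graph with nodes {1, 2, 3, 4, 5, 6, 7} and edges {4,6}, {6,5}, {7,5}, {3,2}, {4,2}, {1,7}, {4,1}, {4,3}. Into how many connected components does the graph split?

1

Starting from 1 we can reach 1, 2, 3, 4, 5, 6, 7. That is one component of size 7.
Total: 1 component.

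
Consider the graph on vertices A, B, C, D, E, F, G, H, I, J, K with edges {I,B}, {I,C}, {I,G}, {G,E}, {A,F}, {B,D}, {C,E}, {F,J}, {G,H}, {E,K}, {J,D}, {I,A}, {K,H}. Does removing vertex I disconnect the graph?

Yes

Deleting I raises the number of components from 1 to 2, so I is a cut vertex.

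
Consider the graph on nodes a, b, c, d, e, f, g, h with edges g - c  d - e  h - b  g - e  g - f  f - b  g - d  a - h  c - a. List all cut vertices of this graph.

g

Removing g increases the component count from 1 to 2, so g is a cut vertex.
By contrast removing h leaves 1 component; it is not a cut vertex. No other vertex is a cut vertex either.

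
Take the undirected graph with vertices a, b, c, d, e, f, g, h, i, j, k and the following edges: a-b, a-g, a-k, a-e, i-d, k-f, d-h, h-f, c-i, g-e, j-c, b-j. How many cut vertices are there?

1

Removing a increases the component count from 1 to 2, so a is a cut vertex.
By contrast removing d leaves 1 component; it is not a cut vertex. No other vertex is a cut vertex either.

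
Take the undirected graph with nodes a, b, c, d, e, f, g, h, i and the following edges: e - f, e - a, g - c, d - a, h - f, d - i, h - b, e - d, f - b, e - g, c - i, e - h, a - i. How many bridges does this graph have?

0

The edges on the cycle e-g-c-i-a-e are not bridges since each lies on that cycle.
Every edge lies on some cycle, so there are no bridges.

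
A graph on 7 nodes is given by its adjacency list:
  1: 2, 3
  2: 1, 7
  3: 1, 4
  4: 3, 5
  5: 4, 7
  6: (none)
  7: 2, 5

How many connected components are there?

6 is isolated — a component by itself.
Starting from 1 we can reach 1, 2, 3, 4, 5, 7. That is one component of size 6.
Total: 2 components.

2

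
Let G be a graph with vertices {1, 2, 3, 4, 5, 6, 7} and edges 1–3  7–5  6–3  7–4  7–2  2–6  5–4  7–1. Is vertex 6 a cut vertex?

No

Deleting 6 leaves 1 component (was 1) (its neighbors 2, 3 remain connected to each other), so 6 is not a cut vertex.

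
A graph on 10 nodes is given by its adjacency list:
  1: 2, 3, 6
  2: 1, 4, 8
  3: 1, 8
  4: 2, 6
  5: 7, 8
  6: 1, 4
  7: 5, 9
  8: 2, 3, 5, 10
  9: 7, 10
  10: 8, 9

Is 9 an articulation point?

Deleting 9 leaves 1 component (was 1) (its neighbors 7, 10 remain connected to each other), so 9 is not a cut vertex.

No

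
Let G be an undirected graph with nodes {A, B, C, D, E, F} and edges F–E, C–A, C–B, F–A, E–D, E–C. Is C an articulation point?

Deleting C raises the number of components from 1 to 2, so C is a cut vertex.

Yes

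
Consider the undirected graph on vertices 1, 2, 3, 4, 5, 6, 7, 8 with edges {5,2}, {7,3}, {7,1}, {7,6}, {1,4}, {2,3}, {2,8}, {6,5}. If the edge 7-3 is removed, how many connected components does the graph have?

1

7 and 3 are still connected via 7-6-5-2-3, so the component count stays at 1.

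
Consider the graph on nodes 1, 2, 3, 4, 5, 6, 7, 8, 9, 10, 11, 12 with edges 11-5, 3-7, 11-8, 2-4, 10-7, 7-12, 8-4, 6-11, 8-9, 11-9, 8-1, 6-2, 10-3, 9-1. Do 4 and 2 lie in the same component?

From 4 we can reach 1, 2, 4, 5, 6, 8, 9, 11, which includes 2.

Yes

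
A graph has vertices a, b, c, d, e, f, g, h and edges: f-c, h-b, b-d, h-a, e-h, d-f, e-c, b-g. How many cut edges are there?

2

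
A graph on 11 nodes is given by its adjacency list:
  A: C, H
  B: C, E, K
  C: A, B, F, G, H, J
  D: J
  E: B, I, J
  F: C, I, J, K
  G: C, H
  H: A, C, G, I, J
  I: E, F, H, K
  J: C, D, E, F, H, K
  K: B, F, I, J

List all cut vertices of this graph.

Removing J increases the component count from 1 to 2, so J is a cut vertex.
By contrast removing B leaves 1 component; it is not a cut vertex. No other vertex is a cut vertex either.

J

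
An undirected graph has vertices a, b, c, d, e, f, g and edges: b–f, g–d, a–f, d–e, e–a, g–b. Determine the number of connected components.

2

c is isolated — a component by itself.
Starting from a we can reach a, b, d, e, f, g. That is one component of size 6.
Total: 2 components.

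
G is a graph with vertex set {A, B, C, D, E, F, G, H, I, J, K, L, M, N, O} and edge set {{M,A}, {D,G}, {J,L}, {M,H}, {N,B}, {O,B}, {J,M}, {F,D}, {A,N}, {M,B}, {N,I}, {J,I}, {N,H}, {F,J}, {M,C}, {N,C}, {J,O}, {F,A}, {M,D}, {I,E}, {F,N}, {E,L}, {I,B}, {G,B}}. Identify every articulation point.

Removing M, for instance, still leaves 2 components. No single vertex removal increases the component count — the graph has no articulation points.

none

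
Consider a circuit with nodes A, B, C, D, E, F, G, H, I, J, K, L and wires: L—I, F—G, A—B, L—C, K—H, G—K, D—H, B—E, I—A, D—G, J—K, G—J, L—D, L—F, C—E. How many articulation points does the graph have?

Removing L increases the component count from 1 to 2, so L is a cut vertex.
By contrast removing C leaves 1 component; it is not a cut vertex. No other vertex is a cut vertex either.

1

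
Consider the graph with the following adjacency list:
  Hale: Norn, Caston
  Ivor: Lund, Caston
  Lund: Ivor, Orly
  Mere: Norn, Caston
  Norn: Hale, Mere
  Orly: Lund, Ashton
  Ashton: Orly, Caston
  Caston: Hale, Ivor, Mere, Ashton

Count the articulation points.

Removing Caston increases the component count from 1 to 2, so Caston is a cut vertex.
By contrast removing Ashton leaves 1 component; it is not a cut vertex. No other vertex is a cut vertex either.

1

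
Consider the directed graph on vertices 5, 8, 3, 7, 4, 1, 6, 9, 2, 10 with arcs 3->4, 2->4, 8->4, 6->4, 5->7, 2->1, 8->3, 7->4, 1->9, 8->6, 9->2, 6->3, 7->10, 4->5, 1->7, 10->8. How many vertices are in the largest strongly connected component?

7

{3, 4, 5, 6, 7, 8, 10} are all mutually reachable — one SCC of size 7.
{1, 2, 9} are all mutually reachable — one SCC of size 3.
The largest has 7 vertices.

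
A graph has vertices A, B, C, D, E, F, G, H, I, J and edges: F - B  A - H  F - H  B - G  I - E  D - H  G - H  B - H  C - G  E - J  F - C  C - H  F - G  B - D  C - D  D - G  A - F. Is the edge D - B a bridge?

After removing D - B, the path D-G-B still connects them, so the edge is not a bridge.

No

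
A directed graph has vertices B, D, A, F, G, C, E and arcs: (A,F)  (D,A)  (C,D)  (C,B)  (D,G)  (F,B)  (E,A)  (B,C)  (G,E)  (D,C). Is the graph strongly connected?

From B we can reach every vertex (A, B, C, D, E, F, G), and every vertex can reach B (A, B, C, D, E, F, G). So the whole graph is one strongly connected component.

Yes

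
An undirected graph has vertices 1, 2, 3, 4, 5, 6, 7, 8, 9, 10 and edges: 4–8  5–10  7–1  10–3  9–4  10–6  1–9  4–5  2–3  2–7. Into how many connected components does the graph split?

Starting from 1 we can reach 1, 2, 3, 4, 5, 6, 7, 8, 9, 10. That is one component of size 10.
Total: 1 component.

1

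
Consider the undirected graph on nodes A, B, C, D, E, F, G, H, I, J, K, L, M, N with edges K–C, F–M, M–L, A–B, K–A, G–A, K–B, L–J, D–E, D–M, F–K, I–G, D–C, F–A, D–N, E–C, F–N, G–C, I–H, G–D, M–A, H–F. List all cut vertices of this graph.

Removing L increases the component count from 1 to 2, so L is a cut vertex.
Removing M increases the component count from 1 to 2, so M is a cut vertex.
By contrast removing A leaves 1 component; it is not a cut vertex. No other vertex is a cut vertex either.

L, M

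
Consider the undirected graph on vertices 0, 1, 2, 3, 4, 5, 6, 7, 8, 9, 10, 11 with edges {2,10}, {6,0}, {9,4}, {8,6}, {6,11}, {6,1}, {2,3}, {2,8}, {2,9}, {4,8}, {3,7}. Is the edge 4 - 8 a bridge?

After removing 4 - 8, the path 4-9-2-8 still connects them, so the edge is not a bridge.

No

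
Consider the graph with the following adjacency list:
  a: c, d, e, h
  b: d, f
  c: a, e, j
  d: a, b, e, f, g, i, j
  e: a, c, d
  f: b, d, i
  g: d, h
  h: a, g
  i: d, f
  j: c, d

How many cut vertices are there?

1

Removing d increases the component count from 1 to 2, so d is a cut vertex.
By contrast removing e leaves 1 component; it is not a cut vertex. No other vertex is a cut vertex either.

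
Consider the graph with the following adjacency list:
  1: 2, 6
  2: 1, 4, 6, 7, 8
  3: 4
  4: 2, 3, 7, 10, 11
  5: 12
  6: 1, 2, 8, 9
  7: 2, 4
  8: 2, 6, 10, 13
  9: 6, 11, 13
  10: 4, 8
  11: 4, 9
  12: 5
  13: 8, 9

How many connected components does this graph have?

2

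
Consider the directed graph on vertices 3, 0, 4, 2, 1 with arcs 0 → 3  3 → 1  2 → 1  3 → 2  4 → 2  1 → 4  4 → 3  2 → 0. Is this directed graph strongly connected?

Yes

From 4 we can reach every vertex (0, 1, 2, 3, 4), and every vertex can reach 4 (0, 1, 2, 3, 4). So the whole graph is one strongly connected component.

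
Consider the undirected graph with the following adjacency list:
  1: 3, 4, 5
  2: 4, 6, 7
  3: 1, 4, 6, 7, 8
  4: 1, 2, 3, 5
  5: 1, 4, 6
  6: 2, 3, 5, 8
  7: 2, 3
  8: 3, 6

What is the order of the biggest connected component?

Starting from 1 we can reach 1, 2, 3, 4, 5, 6, 7, 8. That is one component of size 8.
The largest has 8 vertices.

8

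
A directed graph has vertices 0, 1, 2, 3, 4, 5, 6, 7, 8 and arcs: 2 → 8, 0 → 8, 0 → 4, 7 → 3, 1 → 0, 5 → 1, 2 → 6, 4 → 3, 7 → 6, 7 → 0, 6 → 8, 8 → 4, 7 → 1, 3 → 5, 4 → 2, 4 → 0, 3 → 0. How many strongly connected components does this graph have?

2

{0, 1, 2, 3, 4, 5, 6, 8} are all mutually reachable — one SCC of size 8.
{7} is an SCC by itself.
That gives 2 strongly connected components.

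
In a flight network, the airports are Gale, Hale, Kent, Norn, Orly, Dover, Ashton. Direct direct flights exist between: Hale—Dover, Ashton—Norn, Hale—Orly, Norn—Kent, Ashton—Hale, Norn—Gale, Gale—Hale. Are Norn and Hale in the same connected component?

Yes

From Norn we can reach Gale, Hale, Kent, Norn, Orly, Dover, Ashton, which includes Hale.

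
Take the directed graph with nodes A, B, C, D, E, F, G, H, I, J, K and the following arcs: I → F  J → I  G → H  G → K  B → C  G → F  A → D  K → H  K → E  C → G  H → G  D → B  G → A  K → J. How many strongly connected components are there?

{A, B, C, D, G, H, K} are all mutually reachable — one SCC of size 7.
{E} is an SCC by itself.
{I} is an SCC by itself.
{F} is an SCC by itself.
{J} is an SCC by itself.
That gives 5 strongly connected components.

5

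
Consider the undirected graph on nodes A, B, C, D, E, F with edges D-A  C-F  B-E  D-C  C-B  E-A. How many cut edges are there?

The edges on the cycle D-C-B-E-A-D are not bridges since each lies on that cycle.
But removing C-F disconnects C from F — this is a bridge.

1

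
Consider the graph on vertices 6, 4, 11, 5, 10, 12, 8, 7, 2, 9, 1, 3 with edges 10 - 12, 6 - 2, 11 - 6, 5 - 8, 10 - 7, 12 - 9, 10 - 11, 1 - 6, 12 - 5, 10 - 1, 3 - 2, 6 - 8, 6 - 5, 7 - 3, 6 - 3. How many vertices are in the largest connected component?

11

4 is isolated — a component by itself.
Starting from 1 we can reach 1, 2, 3, 5, 6, 7, 8, 9, 10, 11, 12. That is one component of size 11.
The largest has 11 vertices.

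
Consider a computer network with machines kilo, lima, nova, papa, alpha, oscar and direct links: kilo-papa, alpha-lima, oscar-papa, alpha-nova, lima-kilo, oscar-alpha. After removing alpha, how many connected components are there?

With alpha gone, the remaining components are: {nova}; {kilo, lima, papa, oscar}.
That is 2 components.

2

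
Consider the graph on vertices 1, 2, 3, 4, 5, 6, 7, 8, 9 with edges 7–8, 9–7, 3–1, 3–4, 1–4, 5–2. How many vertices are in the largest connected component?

3

6 is isolated — a component by itself.
Starting from 2 we can reach 2, 5. That is one component of size 2.
Starting from 7 we can reach 7, 8, 9. That is one component of size 3.
Starting from 1 we can reach 1, 3, 4. That is one component of size 3.
The largest has 3 vertices.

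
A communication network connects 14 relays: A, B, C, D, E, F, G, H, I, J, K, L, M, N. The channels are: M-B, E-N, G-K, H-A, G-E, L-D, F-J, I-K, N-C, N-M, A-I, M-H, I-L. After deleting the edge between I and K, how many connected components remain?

2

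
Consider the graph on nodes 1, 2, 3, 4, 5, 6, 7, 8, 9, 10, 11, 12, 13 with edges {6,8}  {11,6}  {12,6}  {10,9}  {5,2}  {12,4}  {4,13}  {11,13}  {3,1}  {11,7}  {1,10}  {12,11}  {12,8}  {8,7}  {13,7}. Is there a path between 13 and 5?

The component containing 13 is {4, 6, 7, 8, 11, 12, 13}, and 5 is not in it.

No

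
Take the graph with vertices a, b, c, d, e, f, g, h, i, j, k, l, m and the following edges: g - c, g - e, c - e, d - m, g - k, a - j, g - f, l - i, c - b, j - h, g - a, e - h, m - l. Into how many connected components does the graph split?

2

Starting from d we can reach d, i, l, m. That is one component of size 4.
Starting from a we can reach a, b, c, e, f, g, h, j, k. That is one component of size 9.
Total: 2 components.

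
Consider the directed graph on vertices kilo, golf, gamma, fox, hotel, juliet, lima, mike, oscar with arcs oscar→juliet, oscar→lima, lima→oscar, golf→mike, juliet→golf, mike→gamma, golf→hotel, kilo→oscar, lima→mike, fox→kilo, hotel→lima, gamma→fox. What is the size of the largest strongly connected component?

9

{fox, golf, kilo, lima, mike, gamma, hotel, oscar, juliet} are all mutually reachable — one SCC of size 9.
The largest has 9 vertices.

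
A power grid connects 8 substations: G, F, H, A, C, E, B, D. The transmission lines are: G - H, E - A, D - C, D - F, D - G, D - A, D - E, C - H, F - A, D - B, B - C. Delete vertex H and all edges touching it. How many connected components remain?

1

With H gone, the remaining components are: {A, B, C, D, E, F, G}.
That is 1 component.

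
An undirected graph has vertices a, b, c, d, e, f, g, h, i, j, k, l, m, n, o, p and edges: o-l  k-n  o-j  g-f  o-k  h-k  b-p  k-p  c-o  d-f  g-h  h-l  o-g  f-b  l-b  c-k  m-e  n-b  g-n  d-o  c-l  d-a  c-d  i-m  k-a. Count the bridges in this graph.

3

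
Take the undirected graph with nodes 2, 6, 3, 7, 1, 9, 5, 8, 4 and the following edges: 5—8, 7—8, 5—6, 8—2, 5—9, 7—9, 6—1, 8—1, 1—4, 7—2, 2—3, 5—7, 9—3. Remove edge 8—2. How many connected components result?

8 and 2 are still connected via 8-7-2, so the component count stays at 1.

1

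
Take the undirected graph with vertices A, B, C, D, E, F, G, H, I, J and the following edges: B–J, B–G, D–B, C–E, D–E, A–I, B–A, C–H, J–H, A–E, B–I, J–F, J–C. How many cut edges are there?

The edges on the cycle B-J-C-E-A-B are not bridges since each lies on that cycle.
But removing G–B disconnects G from B; removing J–F disconnects J from F — these are bridges.
That makes 2 bridges.

2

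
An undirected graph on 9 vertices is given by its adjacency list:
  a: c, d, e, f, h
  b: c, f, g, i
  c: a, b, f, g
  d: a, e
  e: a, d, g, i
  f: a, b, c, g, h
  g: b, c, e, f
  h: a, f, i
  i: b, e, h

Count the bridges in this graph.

0

The edges on the cycle b-c-a-d-e-g-b are not bridges since each lies on that cycle.
Every edge lies on some cycle, so there are no bridges.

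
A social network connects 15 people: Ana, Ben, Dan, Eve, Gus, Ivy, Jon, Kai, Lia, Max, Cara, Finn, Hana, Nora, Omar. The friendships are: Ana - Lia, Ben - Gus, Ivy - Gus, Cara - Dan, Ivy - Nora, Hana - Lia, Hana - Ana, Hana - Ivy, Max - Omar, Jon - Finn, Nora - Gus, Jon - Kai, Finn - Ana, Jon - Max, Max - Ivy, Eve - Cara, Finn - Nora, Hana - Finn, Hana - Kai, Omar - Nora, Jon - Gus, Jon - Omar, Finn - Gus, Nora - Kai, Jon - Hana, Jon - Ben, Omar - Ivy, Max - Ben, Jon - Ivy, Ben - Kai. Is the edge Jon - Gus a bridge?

No

After removing Jon - Gus, the path Jon-Finn-Gus still connects them, so the edge is not a bridge.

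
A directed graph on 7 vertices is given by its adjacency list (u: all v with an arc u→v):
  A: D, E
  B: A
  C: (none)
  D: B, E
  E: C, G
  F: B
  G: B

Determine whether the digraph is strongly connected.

No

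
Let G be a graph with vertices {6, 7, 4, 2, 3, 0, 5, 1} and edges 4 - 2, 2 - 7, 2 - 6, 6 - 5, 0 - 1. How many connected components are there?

3 is isolated — a component by itself.
Starting from 0 we can reach 0, 1. That is one component of size 2.
Starting from 2 we can reach 2, 4, 5, 6, 7. That is one component of size 5.
Total: 3 components.

3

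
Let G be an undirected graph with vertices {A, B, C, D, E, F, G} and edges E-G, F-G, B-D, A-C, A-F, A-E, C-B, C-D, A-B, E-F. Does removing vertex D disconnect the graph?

No

Deleting D leaves 1 component (was 1) (its neighbors B, C remain connected to each other), so D is not a cut vertex.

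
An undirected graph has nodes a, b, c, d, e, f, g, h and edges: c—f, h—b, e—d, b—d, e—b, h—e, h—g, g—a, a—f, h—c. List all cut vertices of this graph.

Removing h increases the component count from 1 to 2, so h is a cut vertex.
By contrast removing a leaves 1 component; it is not a cut vertex. No other vertex is a cut vertex either.

h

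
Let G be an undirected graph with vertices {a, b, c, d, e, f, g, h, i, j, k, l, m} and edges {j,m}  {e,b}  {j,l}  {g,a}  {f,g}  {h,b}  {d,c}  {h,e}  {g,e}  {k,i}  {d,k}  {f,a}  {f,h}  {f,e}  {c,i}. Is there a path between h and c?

No

The component containing h is {a, b, e, f, g, h}, and c is not in it.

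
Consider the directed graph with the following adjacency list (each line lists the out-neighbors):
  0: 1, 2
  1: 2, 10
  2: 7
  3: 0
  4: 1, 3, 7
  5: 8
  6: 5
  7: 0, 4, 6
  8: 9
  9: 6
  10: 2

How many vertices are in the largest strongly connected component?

7

{0, 1, 2, 3, 4, 7, 10} are all mutually reachable — one SCC of size 7.
{5, 6, 8, 9} are all mutually reachable — one SCC of size 4.
The largest has 7 vertices.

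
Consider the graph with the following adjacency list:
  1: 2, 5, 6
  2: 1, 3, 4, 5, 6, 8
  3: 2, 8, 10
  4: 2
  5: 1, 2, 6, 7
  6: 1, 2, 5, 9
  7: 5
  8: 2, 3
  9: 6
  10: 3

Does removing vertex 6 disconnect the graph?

Yes

Deleting 6 raises the number of components from 1 to 2, so 6 is a cut vertex.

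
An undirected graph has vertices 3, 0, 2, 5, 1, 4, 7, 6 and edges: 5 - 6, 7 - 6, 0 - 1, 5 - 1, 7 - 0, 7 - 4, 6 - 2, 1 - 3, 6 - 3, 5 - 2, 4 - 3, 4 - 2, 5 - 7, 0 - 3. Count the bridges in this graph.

The edges on the cycle 5-7-0-1-5 are not bridges since each lies on that cycle.
Every edge lies on some cycle, so there are no bridges.

0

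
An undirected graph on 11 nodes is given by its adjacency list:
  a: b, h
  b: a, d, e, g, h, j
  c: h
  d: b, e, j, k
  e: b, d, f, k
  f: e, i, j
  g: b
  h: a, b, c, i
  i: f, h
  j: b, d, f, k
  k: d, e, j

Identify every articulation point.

Removing b increases the component count from 1 to 2, so b is a cut vertex.
Removing h increases the component count from 1 to 2, so h is a cut vertex.
By contrast removing g leaves 1 component; it is not a cut vertex. No other vertex is a cut vertex either.

b, h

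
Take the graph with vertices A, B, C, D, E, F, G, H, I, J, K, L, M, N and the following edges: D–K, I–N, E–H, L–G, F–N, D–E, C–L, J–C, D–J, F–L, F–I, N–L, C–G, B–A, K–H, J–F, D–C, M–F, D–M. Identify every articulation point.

Removing D increases the component count from 2 to 3, so D is a cut vertex.
By contrast removing H leaves 2 components; it is not a cut vertex. No other vertex is a cut vertex either.

D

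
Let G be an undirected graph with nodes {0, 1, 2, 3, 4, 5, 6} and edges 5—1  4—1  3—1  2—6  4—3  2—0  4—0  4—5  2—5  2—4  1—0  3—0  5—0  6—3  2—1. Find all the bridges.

The edges on the cycle 2-6-3-4-2 are not bridges since each lies on that cycle.
Every edge lies on some cycle, so there are no bridges.

none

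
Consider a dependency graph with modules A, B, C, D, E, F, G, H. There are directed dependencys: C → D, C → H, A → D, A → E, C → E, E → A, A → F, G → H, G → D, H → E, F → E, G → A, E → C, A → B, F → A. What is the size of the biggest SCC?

{A, C, E, F, H} are all mutually reachable — one SCC of size 5.
{D} is an SCC by itself.
{B} is an SCC by itself.
{G} is an SCC by itself.
The largest has 5 vertices.

5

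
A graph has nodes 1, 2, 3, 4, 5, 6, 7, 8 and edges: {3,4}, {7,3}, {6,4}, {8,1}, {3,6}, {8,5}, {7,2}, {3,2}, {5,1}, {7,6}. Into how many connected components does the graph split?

Starting from 1 we can reach 1, 5, 8. That is one component of size 3.
Starting from 2 we can reach 2, 3, 4, 6, 7. That is one component of size 5.
Total: 2 components.

2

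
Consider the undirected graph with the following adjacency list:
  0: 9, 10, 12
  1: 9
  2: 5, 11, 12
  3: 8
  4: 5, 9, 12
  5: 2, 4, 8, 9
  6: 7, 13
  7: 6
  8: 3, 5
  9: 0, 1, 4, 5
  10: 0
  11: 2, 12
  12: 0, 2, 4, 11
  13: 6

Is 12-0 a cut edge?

No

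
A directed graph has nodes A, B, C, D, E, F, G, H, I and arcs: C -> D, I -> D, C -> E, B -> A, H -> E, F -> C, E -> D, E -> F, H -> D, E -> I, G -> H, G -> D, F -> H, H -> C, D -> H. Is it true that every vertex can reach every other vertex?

No

There is no directed path from I to A, so the graph is not strongly connected.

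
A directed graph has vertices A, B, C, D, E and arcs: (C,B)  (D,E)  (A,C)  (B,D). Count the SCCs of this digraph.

5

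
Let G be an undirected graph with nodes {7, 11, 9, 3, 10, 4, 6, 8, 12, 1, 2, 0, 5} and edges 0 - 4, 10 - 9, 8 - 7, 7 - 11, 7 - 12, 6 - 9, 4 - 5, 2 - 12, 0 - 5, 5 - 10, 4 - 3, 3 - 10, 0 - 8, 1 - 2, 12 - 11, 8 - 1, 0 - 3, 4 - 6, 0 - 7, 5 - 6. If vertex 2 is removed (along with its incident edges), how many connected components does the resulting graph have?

With 2 gone, the remaining components are: {0, 1, 3, 4, 5, 6, 7, 8, 9, 10, 11, 12}.
That is 1 component.

1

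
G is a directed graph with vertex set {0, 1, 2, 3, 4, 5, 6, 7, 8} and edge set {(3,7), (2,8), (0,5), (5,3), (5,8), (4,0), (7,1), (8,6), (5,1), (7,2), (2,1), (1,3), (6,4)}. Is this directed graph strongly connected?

Yes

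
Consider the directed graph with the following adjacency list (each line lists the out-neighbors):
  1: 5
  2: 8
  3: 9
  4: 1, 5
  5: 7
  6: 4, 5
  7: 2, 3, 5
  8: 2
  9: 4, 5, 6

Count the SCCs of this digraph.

{1, 3, 4, 5, 6, 7, 9} are all mutually reachable — one SCC of size 7.
{2, 8} are all mutually reachable — one SCC of size 2.
That gives 2 strongly connected components.

2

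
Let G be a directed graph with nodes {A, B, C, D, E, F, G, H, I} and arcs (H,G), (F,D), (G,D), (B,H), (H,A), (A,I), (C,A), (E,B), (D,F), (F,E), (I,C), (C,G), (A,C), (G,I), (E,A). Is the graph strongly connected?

From H we can reach every vertex (A, B, C, D, E, F, G, H, I), and every vertex can reach H (A, B, C, D, E, F, G, H, I). So the whole graph is one strongly connected component.

Yes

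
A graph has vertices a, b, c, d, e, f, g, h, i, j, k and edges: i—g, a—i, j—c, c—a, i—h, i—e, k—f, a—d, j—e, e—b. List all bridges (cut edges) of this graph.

The edges on the cycle j-c-a-i-e-j are not bridges since each lies on that cycle.
But removing k—f disconnects k from f; removing i—g disconnects i from g; removing i—h disconnects i from h; removing a—d disconnects a from d — these are bridges.
In total 5 edges are bridges.

a-d, b-e, f-k, g-i, h-i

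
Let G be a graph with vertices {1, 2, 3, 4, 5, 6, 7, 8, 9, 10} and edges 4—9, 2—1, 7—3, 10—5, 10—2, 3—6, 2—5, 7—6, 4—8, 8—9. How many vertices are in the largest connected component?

Starting from 3 we can reach 3, 6, 7. That is one component of size 3.
Starting from 4 we can reach 4, 8, 9. That is one component of size 3.
Starting from 1 we can reach 1, 2, 5, 10. That is one component of size 4.
The largest has 4 vertices.

4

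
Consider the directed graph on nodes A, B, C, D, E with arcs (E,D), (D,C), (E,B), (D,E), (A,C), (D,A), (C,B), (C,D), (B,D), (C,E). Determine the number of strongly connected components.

1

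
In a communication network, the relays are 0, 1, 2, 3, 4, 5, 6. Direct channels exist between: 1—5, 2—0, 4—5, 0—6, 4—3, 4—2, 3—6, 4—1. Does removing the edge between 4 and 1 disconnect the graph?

No

After removing 4—1, the path 4-5-1 still connects them, so the edge is not a bridge.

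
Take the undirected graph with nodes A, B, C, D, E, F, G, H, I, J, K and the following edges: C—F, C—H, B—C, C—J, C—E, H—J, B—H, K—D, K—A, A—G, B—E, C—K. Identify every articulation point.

A, C, K

Removing A increases the component count from 2 to 3, so A is a cut vertex.
Removing C increases the component count from 2 to 4, so C is a cut vertex.
Removing K increases the component count from 2 to 4, so K is a cut vertex.
By contrast removing F leaves 2 components; it is not a cut vertex. No other vertex is a cut vertex either.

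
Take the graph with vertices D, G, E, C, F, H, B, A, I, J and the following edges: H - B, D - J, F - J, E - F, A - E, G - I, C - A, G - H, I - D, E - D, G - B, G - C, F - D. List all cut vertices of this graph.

Removing G increases the component count from 1 to 2, so G is a cut vertex.
By contrast removing I leaves 1 component; it is not a cut vertex. No other vertex is a cut vertex either.

G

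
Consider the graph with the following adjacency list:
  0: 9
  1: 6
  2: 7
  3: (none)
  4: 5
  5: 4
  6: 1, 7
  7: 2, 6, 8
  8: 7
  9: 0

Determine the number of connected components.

3 is isolated — a component by itself.
Starting from 4 we can reach 4, 5. That is one component of size 2.
Starting from 0 we can reach 0, 9. That is one component of size 2.
Starting from 1 we can reach 1, 2, 6, 7, 8. That is one component of size 5.
Total: 4 components.

4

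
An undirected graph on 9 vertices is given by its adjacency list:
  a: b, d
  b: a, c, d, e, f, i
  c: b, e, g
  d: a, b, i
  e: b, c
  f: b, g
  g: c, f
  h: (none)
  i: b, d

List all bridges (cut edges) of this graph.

The edges on the cycle b-a-d-b are not bridges since each lies on that cycle.
Every edge lies on some cycle, so there are no bridges.

none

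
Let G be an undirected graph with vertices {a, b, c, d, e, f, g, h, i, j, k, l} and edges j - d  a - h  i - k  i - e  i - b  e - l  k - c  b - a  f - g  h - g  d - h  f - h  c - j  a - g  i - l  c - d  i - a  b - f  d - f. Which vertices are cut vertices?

i

Removing i increases the component count from 1 to 2, so i is a cut vertex.
By contrast removing e leaves 1 component; it is not a cut vertex. No other vertex is a cut vertex either.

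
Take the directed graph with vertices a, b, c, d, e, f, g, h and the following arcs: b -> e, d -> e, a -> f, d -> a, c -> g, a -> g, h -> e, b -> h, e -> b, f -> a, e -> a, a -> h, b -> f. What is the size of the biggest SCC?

{a, b, e, f, h} are all mutually reachable — one SCC of size 5.
{g} is an SCC by itself.
{d} is an SCC by itself.
{c} is an SCC by itself.
The largest has 5 vertices.

5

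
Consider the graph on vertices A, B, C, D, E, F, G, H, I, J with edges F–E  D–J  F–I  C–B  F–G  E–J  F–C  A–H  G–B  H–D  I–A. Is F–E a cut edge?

After removing F–E, the path F-I-A-H-D-J-E still connects them, so the edge is not a bridge.

No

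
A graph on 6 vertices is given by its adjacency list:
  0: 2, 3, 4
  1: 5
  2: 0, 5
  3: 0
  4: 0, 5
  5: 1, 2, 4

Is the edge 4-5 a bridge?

After removing 4-5, the path 4-0-2-5 still connects them, so the edge is not a bridge.

No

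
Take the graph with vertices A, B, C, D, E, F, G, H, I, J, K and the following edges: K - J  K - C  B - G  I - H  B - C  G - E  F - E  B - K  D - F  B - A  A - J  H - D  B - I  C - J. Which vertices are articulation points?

B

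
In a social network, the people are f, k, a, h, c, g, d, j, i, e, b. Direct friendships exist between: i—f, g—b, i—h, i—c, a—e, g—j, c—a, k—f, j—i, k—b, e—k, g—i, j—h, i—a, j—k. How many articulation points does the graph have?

Removing j, for instance, still leaves 2 components. No single vertex removal increases the component count — the graph has no articulation points.

0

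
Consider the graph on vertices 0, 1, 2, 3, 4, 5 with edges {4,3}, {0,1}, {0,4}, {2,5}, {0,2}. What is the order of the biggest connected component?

6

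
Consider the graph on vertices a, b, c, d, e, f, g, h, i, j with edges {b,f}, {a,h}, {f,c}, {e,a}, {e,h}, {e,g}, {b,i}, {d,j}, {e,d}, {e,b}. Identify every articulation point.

Removing b increases the component count from 1 to 3, so b is a cut vertex.
Removing d increases the component count from 1 to 2, so d is a cut vertex.
Removing e increases the component count from 1 to 4, so e is a cut vertex.
Likewise f is a cut vertex.
By contrast removing c leaves 1 component; it is not a cut vertex. No other vertex is a cut vertex either.

b, d, e, f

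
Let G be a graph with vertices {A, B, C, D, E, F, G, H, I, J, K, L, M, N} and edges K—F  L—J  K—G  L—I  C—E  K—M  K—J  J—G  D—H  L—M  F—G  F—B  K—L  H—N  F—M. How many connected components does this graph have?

4

A is isolated — a component by itself.
Starting from C we can reach C, E. That is one component of size 2.
Starting from D we can reach D, H, N. That is one component of size 3.
Starting from B we can reach B, F, G, I, J, K, L, M. That is one component of size 8.
Total: 4 components.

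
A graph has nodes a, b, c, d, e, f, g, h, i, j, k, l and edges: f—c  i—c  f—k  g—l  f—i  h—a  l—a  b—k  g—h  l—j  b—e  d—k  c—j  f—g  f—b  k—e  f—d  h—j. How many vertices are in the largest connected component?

12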